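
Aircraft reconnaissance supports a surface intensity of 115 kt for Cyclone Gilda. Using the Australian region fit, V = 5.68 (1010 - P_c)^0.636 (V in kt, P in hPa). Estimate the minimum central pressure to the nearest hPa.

ΔP = (V / 5.68)^(1/0.636) = (115/5.68)^1.572.
115/5.68 = 20.246; 20.246^1.572 ≈ 113.24 hPa.
P_c = 1010 − 113.24 = 896.76 ≈ 897 hPa.

897 hPa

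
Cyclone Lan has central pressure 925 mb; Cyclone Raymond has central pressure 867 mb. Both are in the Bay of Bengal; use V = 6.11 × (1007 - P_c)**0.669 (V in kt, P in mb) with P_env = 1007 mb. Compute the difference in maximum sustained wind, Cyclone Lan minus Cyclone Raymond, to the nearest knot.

-50 kt

Cyclone Lan: ΔP = 82; V ≈ 6.11 × 82^0.669 ≈ 116.52 kt.
Cyclone Raymond: ΔP = 140; V ≈ 6.11 × 140^0.669 ≈ 166.65 kt.
Difference ≈ 116.52 − 166.65 = -50.13 → -50 kt.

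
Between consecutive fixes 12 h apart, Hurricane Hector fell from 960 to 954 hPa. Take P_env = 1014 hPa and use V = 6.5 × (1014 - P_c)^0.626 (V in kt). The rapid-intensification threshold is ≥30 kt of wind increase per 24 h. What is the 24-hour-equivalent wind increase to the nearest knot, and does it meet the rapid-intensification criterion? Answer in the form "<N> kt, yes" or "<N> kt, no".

11 kt, no

V₁: ΔP = 54, V ≈ 6.5 × 54^0.626 ≈ 78.96 kt.
V₂: ΔP = 60, V ≈ 6.5 × 60^0.626 ≈ 84.34 kt.
ΔV over 12 h = 5.38 kt → 24 h equivalent = 5.38 × 24/12 ≈ 10.76 kt.
11 kt < 30 kt ⇒ not rapid intensification.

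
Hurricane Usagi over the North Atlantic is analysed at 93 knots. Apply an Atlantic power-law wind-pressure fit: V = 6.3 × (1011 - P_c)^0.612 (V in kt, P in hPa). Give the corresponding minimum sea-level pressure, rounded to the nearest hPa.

ΔP = (V / 6.3)^(1/0.612) = (93/6.3)^1.634.
93/6.3 = 14.762; 14.762^1.634 ≈ 81.35 hPa.
P_c = 1011 − 81.35 = 929.65 ≈ 930 hPa.

930 hPa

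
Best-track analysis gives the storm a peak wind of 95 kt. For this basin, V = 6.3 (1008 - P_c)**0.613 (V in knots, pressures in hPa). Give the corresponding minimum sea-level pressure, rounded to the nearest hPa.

924 hPa

ΔP = (V / 6.3)^(1/0.613) = (95/6.3)^1.631.
95/6.3 = 15.079; 15.079^1.631 ≈ 83.62 hPa.
P_c = 1008 − 83.62 = 924.38 ≈ 924 hPa.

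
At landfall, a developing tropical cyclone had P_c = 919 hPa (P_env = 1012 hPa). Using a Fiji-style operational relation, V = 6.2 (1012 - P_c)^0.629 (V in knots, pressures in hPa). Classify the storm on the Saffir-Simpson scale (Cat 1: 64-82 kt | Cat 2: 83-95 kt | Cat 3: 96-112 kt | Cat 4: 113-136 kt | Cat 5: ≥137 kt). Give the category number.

3

ΔP = 1012 − 919 = 93 hPa.
V ≈ 6.2 × 93^0.629 = 6.2 × 17.31 ≈ 107 kt.
107 kt falls in the Category 3 band.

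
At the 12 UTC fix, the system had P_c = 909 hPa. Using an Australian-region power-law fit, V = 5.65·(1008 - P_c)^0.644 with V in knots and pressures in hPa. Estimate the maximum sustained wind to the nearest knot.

ΔP = 1008 − 909 = 99 hPa.
99^0.644 ≈ 19.284.
V ≈ 5.65 × 19.284 ≈ 109.0 kt.

109 kt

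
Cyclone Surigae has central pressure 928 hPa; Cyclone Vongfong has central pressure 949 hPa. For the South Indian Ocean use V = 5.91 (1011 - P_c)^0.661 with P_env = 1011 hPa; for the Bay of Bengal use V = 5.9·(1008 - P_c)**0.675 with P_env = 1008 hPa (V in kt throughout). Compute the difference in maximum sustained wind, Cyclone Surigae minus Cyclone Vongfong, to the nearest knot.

Cyclone Surigae: ΔP = 83; V ≈ 5.91 × 83^0.661 ≈ 109.67 kt.
Cyclone Vongfong: ΔP = 59; V ≈ 5.9 × 59^0.675 ≈ 92.51 kt.
Difference ≈ 109.67 − 92.51 = 17.16 → 17 kt.

17 kt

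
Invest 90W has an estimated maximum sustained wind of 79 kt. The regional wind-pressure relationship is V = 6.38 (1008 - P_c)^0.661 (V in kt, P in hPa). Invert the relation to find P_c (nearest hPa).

963 hPa

ΔP = (V / 6.38)^(1/0.661) = (79/6.38)^1.513.
79/6.38 = 12.382; 12.382^1.513 ≈ 45.01 hPa.
P_c = 1008 − 45.01 = 962.99 ≈ 963 hPa.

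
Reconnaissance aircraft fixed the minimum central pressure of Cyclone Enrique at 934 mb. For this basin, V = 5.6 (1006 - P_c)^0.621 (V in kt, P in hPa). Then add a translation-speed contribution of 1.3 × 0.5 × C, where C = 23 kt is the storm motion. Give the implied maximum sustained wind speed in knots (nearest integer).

95 kt

ΔP = 1006 − 934 = 72 mb.
72^0.621 ≈ 14.237.
V ≈ 5.6 × 14.237 ≈ 79.7 kt.
Translation term: 1.3 × 0.5 × 23 = 14.95 kt.
Corrected V ≈ 94.65 kt → 95 kt.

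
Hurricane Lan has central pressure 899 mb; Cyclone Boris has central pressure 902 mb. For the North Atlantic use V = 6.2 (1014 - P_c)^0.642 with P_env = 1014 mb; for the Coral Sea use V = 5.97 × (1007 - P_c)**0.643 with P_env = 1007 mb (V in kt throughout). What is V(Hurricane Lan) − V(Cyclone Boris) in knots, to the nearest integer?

Hurricane Lan: ΔP = 115; V ≈ 6.2 × 115^0.642 ≈ 130.42 kt.
Cyclone Boris: ΔP = 105; V ≈ 5.97 × 105^0.643 ≈ 119.01 kt.
Difference ≈ 130.42 − 119.01 = 11.41 → 11 kt.

11 kt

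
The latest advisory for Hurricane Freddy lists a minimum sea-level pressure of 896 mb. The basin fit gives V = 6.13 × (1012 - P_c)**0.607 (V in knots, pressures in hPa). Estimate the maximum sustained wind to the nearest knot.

110 kt

ΔP = 1012 − 896 = 116 mb.
116^0.607 ≈ 17.911.
V ≈ 6.13 × 17.911 ≈ 109.8 kt.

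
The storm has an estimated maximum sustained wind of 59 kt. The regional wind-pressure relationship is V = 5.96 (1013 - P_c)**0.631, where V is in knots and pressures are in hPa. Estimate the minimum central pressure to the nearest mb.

975 mb

ΔP = (V / 5.96)^(1/0.631) = (59/5.96)^1.585.
59/5.96 = 9.899; 9.899^1.585 ≈ 37.83 mb.
P_c = 1013 − 37.83 = 975.17 ≈ 975 mb.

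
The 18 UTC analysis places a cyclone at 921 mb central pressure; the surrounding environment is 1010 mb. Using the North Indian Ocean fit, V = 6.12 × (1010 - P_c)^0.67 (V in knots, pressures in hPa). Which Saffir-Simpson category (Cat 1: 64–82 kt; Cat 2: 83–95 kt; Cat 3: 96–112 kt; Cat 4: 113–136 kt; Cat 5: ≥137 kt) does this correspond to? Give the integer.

ΔP = 1010 − 921 = 89 mb.
V ≈ 6.12 × 89^0.67 = 6.12 × 20.23 ≈ 124 kt.
124 kt falls in the Category 4 band.

4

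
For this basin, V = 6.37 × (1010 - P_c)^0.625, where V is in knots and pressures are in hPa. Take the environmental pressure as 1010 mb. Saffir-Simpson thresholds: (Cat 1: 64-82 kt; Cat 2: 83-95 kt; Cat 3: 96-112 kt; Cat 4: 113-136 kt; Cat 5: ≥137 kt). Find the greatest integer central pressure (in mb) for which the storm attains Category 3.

Category 3 begins at V = 96 kt.
Required ΔP = (96/6.37)^(1/0.625) = 15.071^1.600 ≈ 76.74 mb.
P_c ≤ 1010 − 76.74 = 933.26, so the highest integer P_c is 933 mb.

933 mb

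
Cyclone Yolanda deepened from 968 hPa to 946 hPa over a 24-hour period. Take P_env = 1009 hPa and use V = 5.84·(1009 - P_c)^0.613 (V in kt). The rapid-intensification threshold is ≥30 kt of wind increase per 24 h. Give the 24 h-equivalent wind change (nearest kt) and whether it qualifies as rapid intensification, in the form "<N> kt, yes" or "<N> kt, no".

17 kt, no

V₁: ΔP = 41, V ≈ 5.84 × 41^0.613 ≈ 56.89 kt.
V₂: ΔP = 63, V ≈ 5.84 × 63^0.613 ≈ 74.03 kt.
ΔV over 24 h = 17.14 kt → 24 h equivalent = 17.14 × 24/24 ≈ 17.14 kt.
17 kt < 30 kt ⇒ not rapid intensification.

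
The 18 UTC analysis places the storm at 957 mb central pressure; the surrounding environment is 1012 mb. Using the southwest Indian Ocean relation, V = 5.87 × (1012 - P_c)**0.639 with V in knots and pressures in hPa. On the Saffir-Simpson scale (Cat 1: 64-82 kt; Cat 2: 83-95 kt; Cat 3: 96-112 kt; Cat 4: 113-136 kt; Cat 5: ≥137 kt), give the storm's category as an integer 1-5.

ΔP = 1012 − 957 = 55 mb.
V ≈ 5.87 × 55^0.639 = 5.87 × 12.94 ≈ 76 kt.
76 kt falls in the Category 1 band.

1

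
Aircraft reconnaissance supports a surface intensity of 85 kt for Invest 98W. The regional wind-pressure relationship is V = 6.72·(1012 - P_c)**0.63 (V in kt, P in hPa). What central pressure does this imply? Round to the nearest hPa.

ΔP = (V / 6.72)^(1/0.63) = (85/6.72)^1.587.
85/6.72 = 12.649; 12.649^1.587 ≈ 56.14 hPa.
P_c = 1012 − 56.14 = 955.86 ≈ 956 hPa.

956 hPa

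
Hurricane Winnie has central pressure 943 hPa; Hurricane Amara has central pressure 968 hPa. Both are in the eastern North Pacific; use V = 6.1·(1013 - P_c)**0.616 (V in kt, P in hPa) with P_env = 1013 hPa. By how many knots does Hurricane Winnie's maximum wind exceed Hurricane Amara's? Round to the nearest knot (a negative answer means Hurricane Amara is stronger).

20 kt

Hurricane Winnie: ΔP = 70; V ≈ 6.1 × 70^0.616 ≈ 83.54 kt.
Hurricane Amara: ΔP = 45; V ≈ 6.1 × 45^0.616 ≈ 63.64 kt.
Difference ≈ 83.54 − 63.64 = 19.90 → 20 kt.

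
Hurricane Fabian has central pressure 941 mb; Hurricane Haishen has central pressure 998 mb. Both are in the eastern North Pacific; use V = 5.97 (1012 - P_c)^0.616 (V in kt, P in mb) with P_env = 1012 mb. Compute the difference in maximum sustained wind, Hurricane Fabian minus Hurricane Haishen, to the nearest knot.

52 kt

Hurricane Fabian: ΔP = 71; V ≈ 5.97 × 71^0.616 ≈ 82.48 kt.
Hurricane Haishen: ΔP = 14; V ≈ 5.97 × 14^0.616 ≈ 30.34 kt.
Difference ≈ 82.48 − 30.34 = 52.14 → 52 kt.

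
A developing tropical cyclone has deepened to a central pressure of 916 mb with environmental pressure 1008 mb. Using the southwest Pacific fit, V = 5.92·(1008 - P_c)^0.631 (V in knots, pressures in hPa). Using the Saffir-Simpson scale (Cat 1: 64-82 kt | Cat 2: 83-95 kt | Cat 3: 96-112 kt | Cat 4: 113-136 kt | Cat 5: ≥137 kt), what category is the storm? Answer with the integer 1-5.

ΔP = 1008 − 916 = 92 mb.
V ≈ 5.92 × 92^0.631 = 5.92 × 17.34 ≈ 103 kt.
103 kt falls in the Category 3 band.

3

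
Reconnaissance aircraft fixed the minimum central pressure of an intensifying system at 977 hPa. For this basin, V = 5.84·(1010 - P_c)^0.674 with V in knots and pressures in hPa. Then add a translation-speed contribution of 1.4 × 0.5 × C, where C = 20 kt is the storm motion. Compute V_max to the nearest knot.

ΔP = 1010 − 977 = 33 hPa.
33^0.674 ≈ 10.555.
V ≈ 5.84 × 10.555 ≈ 61.6 kt.
Translation term: 1.4 × 0.5 × 20 = 14 kt.
Corrected V ≈ 75.6 kt → 76 kt.

76 kt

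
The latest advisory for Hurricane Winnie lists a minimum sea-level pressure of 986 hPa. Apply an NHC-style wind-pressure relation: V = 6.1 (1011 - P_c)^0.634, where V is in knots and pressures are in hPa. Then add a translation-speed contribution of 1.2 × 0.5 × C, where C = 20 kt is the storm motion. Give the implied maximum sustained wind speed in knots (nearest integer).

ΔP = 1011 − 986 = 25 hPa.
25^0.634 ≈ 7.697.
V ≈ 6.1 × 7.697 ≈ 46.9 kt.
Translation term: 1.2 × 0.5 × 20 = 12 kt.
Corrected V ≈ 58.9 kt → 59 kt.

59 kt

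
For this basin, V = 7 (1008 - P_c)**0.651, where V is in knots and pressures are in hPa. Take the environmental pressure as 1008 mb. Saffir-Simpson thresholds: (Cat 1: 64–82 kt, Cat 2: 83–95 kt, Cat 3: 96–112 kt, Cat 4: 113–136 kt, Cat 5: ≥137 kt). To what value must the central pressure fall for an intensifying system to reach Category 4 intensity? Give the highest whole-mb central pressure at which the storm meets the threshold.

936 mb

Category 4 begins at V = 113 kt.
Required ΔP = (113/7)^(1/0.651) = 16.143^1.536 ≈ 71.71 mb.
P_c ≤ 1008 − 71.71 = 936.29, so the highest integer P_c is 936 mb.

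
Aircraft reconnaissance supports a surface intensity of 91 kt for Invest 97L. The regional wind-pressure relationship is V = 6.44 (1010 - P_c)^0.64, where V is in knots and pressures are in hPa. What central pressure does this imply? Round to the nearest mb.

ΔP = (V / 6.44)^(1/0.64) = (91/6.44)^1.562.
91/6.44 = 14.130; 14.130^1.562 ≈ 62.68 mb.
P_c = 1010 − 62.68 = 947.32 ≈ 947 mb.

947 mb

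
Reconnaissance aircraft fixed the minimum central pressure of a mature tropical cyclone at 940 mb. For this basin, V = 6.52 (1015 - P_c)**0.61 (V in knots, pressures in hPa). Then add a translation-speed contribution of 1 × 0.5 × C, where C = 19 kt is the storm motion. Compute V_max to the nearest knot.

100 kt

ΔP = 1015 − 940 = 75 mb.
75^0.61 ≈ 13.925.
V ≈ 6.52 × 13.925 ≈ 90.8 kt.
Translation term: 1 × 0.5 × 19 = 9.5 kt.
Corrected V ≈ 100.3 kt → 100 kt.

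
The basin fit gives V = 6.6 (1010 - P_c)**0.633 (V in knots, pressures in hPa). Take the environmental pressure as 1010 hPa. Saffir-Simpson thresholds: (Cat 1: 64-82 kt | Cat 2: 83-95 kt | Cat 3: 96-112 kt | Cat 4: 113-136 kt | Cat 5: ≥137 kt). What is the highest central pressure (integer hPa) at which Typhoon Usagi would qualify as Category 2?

955 hPa

Category 2 begins at V = 83 kt.
Required ΔP = (83/6.6)^(1/0.633) = 12.576^1.580 ≈ 54.58 hPa.
P_c ≤ 1010 − 54.58 = 955.42, so the highest integer P_c is 955 hPa.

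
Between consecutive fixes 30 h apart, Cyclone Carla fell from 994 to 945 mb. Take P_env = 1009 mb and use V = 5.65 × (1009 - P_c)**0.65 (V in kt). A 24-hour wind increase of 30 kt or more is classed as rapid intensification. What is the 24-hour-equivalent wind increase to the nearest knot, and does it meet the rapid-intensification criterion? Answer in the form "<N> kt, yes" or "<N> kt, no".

V₁: ΔP = 15, V ≈ 5.65 × 15^0.65 ≈ 32.85 kt.
V₂: ΔP = 64, V ≈ 5.65 × 64^0.65 ≈ 84.35 kt.
ΔV over 30 h = 51.50 kt → 24 h equivalent = 51.50 × 24/30 ≈ 41.20 kt.
41 kt ≥ 30 kt ⇒ rapid intensification.

41 kt, yes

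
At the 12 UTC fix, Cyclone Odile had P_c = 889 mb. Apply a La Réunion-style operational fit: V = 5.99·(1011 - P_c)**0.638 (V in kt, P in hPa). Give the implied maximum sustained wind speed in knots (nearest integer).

128 kt

ΔP = 1011 − 889 = 122 mb.
122^0.638 ≈ 21.434.
V ≈ 5.99 × 21.434 ≈ 128.4 kt.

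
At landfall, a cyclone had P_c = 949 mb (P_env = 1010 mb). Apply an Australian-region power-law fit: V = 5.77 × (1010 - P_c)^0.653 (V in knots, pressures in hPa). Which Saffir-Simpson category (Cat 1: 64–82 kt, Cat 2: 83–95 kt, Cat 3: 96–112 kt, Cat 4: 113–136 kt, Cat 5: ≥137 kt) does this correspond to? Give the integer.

ΔP = 1010 − 949 = 61 mb.
V ≈ 5.77 × 61^0.653 = 5.77 × 14.65 ≈ 85 kt.
85 kt falls in the Category 2 band.

2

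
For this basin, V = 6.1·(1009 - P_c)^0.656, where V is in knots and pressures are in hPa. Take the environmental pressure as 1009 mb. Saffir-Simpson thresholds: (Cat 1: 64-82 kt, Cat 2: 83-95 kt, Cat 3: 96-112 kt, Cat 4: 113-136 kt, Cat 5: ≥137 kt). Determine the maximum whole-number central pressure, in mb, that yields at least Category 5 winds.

894 mb

Category 5 begins at V = 137 kt.
Required ΔP = (137/6.1)^(1/0.656) = 22.459^1.524 ≈ 114.83 mb.
P_c ≤ 1009 − 114.83 = 894.17, so the highest integer P_c is 894 mb.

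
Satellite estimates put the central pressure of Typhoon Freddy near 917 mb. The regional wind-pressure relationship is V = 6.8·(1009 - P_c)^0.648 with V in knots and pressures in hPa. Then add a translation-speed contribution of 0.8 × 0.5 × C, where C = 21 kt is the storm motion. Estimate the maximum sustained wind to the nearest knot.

ΔP = 1009 − 917 = 92 mb.
92^0.648 ≈ 18.730.
V ≈ 6.8 × 18.730 ≈ 127.4 kt.
Translation term: 0.8 × 0.5 × 21 = 8.4 kt.
Corrected V ≈ 135.8 kt → 136 kt.

136 kt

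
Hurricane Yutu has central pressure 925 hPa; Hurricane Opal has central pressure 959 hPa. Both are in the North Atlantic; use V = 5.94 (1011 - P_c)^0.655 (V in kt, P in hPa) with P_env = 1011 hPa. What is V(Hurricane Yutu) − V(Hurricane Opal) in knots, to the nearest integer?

31 kt

Hurricane Yutu: ΔP = 86; V ≈ 5.94 × 86^0.655 ≈ 109.87 kt.
Hurricane Opal: ΔP = 52; V ≈ 5.94 × 52^0.655 ≈ 79.03 kt.
Difference ≈ 109.87 − 79.03 = 30.84 → 31 kt.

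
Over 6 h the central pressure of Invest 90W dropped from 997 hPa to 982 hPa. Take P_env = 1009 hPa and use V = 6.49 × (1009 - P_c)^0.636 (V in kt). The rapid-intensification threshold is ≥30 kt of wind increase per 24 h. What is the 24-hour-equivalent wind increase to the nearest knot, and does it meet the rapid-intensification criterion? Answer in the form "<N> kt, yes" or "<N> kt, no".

V₁: ΔP = 12, V ≈ 6.49 × 12^0.636 ≈ 31.52 kt.
V₂: ΔP = 27, V ≈ 6.49 × 27^0.636 ≈ 52.79 kt.
ΔV over 6 h = 21.27 kt → 24 h equivalent = 21.27 × 24/6 ≈ 85.08 kt.
85 kt ≥ 30 kt ⇒ rapid intensification.

85 kt, yes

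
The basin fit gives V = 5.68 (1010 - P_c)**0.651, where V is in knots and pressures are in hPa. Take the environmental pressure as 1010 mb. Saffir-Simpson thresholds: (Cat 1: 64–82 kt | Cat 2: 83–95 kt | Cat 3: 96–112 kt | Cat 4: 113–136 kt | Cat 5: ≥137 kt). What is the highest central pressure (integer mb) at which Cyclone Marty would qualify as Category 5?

Category 5 begins at V = 137 kt.
Required ΔP = (137/5.68)^(1/0.651) = 24.120^1.536 ≈ 132.88 mb.
P_c ≤ 1010 − 132.88 = 877.12, so the highest integer P_c is 877 mb.

877 mb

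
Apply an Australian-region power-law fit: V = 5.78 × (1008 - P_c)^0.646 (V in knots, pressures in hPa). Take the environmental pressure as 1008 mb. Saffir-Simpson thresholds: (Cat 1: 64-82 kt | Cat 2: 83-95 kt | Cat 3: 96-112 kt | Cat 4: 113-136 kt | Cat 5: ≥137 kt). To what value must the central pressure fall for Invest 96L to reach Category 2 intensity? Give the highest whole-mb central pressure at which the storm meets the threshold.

Category 2 begins at V = 83 kt.
Required ΔP = (83/5.78)^(1/0.646) = 14.360^1.548 ≈ 61.84 mb.
P_c ≤ 1008 − 61.84 = 946.16, so the highest integer P_c is 946 mb.

946 mb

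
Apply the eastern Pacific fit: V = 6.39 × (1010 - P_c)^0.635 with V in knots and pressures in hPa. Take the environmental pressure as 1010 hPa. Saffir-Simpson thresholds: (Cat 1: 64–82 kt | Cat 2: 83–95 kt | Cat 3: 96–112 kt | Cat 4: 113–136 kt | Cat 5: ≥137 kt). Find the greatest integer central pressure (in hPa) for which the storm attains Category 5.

Category 5 begins at V = 137 kt.
Required ΔP = (137/6.39)^(1/0.635) = 21.440^1.575 ≈ 124.86 hPa.
P_c ≤ 1010 − 124.86 = 885.14, so the highest integer P_c is 885 hPa.

885 hPa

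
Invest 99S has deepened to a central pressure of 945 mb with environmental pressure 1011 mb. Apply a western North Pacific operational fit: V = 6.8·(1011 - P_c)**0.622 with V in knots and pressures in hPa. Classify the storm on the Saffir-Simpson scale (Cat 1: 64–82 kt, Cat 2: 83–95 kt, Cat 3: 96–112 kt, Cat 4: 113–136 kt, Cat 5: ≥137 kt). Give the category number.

ΔP = 1011 − 945 = 66 mb.
V ≈ 6.8 × 66^0.622 = 6.8 × 13.54 ≈ 92 kt.
92 kt falls in the Category 2 band.

2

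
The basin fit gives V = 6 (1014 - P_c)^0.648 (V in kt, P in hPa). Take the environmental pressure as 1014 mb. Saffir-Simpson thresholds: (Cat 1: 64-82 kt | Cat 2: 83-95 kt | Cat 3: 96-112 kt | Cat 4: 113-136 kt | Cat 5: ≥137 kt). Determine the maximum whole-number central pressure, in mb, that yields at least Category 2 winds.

Category 2 begins at V = 83 kt.
Required ΔP = (83/6)^(1/0.648) = 13.833^1.543 ≈ 57.64 mb.
P_c ≤ 1014 − 57.64 = 956.36, so the highest integer P_c is 956 mb.

956 mb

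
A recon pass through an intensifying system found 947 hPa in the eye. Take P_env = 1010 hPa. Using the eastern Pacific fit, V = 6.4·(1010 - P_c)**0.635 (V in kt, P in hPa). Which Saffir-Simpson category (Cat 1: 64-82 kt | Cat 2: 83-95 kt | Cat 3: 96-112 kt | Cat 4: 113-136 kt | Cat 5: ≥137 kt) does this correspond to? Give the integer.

ΔP = 1010 − 947 = 63 hPa.
V ≈ 6.4 × 63^0.635 = 6.4 × 13.89 ≈ 89 kt.
89 kt falls in the Category 2 band.

2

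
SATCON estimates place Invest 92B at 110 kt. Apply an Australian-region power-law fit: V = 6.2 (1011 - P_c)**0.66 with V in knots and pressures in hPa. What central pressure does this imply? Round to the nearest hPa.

933 hPa

ΔP = (V / 6.2)^(1/0.66) = (110/6.2)^1.515.
110/6.2 = 17.742; 17.742^1.515 ≈ 78.06 hPa.
P_c = 1011 − 78.06 = 932.94 ≈ 933 hPa.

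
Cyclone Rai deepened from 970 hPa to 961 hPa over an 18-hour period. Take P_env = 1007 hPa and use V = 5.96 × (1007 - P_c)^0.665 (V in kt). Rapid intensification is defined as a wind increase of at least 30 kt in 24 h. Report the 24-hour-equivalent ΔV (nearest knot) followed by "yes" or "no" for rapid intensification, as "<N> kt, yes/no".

14 kt, no

V₁: ΔP = 37, V ≈ 5.96 × 37^0.665 ≈ 65.78 kt.
V₂: ΔP = 46, V ≈ 5.96 × 46^0.665 ≈ 76.03 kt.
ΔV over 18 h = 10.25 kt → 24 h equivalent = 10.25 × 24/18 ≈ 13.67 kt.
14 kt < 30 kt ⇒ not rapid intensification.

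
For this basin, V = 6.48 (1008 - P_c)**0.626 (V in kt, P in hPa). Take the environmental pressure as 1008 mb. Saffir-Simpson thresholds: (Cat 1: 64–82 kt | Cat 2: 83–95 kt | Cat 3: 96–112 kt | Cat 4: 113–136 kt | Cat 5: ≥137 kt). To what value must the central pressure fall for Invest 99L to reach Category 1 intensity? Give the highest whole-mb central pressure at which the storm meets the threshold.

969 mb

Category 1 begins at V = 64 kt.
Required ΔP = (64/6.48)^(1/0.626) = 9.877^1.597 ≈ 38.80 mb.
P_c ≤ 1008 − 38.80 = 969.20, so the highest integer P_c is 969 mb.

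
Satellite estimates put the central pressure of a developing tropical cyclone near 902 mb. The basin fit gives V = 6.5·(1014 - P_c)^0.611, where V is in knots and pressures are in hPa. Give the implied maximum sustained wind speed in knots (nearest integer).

ΔP = 1014 − 902 = 112 mb.
112^0.611 ≈ 17.868.
V ≈ 6.5 × 17.868 ≈ 116.1 kt.

116 kt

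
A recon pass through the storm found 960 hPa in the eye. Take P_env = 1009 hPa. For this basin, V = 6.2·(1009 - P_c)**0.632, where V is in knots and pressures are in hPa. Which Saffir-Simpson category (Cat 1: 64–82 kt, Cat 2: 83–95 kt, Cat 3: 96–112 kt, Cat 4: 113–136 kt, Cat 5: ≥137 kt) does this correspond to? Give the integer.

1

ΔP = 1009 − 960 = 49 hPa.
V ≈ 6.2 × 49^0.632 = 6.2 × 11.70 ≈ 73 kt.
73 kt falls in the Category 1 band.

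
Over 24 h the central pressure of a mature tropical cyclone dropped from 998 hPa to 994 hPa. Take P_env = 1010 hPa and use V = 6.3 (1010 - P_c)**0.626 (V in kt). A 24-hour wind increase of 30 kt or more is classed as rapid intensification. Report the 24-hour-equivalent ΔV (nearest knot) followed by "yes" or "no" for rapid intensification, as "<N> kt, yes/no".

6 kt, no

V₁: ΔP = 12, V ≈ 6.3 × 12^0.626 ≈ 29.85 kt.
V₂: ΔP = 16, V ≈ 6.3 × 16^0.626 ≈ 35.74 kt.
ΔV over 24 h = 5.89 kt → 24 h equivalent = 5.89 × 24/24 ≈ 5.89 kt.
6 kt < 30 kt ⇒ not rapid intensification.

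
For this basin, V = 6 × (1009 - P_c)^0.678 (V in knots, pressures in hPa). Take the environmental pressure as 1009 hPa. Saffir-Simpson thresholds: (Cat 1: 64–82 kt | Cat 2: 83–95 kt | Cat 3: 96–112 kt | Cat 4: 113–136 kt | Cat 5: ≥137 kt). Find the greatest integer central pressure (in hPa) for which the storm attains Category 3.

Category 3 begins at V = 96 kt.
Required ΔP = (96/6)^(1/0.678) = 16.000^1.475 ≈ 59.70 hPa.
P_c ≤ 1009 − 59.70 = 949.30, so the highest integer P_c is 949 hPa.

949 hPa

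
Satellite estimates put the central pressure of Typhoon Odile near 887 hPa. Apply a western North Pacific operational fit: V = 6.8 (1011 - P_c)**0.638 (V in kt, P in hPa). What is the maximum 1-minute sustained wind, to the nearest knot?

147 kt

ΔP = 1011 − 887 = 124 hPa.
124^0.638 ≈ 21.657.
V ≈ 6.8 × 21.657 ≈ 147.3 kt.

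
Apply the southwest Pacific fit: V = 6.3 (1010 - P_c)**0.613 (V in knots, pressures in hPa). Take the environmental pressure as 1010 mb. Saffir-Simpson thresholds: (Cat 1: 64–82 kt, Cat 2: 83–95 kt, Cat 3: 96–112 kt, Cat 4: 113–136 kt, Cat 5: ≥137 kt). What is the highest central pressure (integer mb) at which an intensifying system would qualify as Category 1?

Category 1 begins at V = 64 kt.
Required ΔP = (64/6.3)^(1/0.613) = 10.159^1.631 ≈ 43.90 mb.
P_c ≤ 1010 − 43.90 = 966.10, so the highest integer P_c is 966 mb.

966 mb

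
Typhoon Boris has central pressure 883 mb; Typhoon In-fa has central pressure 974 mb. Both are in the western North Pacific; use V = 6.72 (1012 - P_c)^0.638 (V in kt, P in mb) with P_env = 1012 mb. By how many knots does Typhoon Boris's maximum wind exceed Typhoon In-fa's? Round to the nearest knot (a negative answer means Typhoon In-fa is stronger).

81 kt

Typhoon Boris: ΔP = 129; V ≈ 6.72 × 129^0.638 ≈ 149.25 kt.
Typhoon In-fa: ΔP = 38; V ≈ 6.72 × 38^0.638 ≈ 68.43 kt.
Difference ≈ 149.25 − 68.43 = 80.82 → 81 kt.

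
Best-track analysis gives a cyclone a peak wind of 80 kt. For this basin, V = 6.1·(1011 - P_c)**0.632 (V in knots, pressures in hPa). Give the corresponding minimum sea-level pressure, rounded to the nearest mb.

952 mb

ΔP = (V / 6.1)^(1/0.632) = (80/6.1)^1.582.
80/6.1 = 13.115; 13.115^1.582 ≈ 58.70 mb.
P_c = 1011 − 58.70 = 952.30 ≈ 952 mb.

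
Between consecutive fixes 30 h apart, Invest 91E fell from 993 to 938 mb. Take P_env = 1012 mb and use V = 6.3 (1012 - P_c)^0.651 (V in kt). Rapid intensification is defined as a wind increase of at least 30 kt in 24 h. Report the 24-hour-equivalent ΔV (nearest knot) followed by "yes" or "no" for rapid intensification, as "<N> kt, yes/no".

49 kt, yes

V₁: ΔP = 19, V ≈ 6.3 × 19^0.651 ≈ 42.84 kt.
V₂: ΔP = 74, V ≈ 6.3 × 74^0.651 ≈ 103.80 kt.
ΔV over 30 h = 60.96 kt → 24 h equivalent = 60.96 × 24/30 ≈ 48.77 kt.
49 kt ≥ 30 kt ⇒ rapid intensification.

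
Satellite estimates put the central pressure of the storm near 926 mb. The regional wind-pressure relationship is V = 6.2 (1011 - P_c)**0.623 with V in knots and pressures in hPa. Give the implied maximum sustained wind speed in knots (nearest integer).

99 kt

ΔP = 1011 − 926 = 85 mb.
85^0.623 ≈ 15.923.
V ≈ 6.2 × 15.923 ≈ 98.7 kt.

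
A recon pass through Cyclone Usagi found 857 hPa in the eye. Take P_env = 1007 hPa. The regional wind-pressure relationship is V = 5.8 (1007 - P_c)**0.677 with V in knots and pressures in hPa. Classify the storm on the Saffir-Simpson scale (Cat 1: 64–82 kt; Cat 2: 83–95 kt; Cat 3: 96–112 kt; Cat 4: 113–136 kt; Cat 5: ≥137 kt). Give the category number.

5

ΔP = 1007 − 857 = 150 hPa.
V ≈ 5.8 × 150^0.677 = 5.8 × 29.73 ≈ 172 kt.
172 kt falls in the Category 5 band.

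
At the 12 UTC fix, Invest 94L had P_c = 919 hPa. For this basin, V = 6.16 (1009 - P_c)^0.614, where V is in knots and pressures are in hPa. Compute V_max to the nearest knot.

98 kt

ΔP = 1009 − 919 = 90 hPa.
90^0.614 ≈ 15.845.
V ≈ 6.16 × 15.845 ≈ 97.6 kt.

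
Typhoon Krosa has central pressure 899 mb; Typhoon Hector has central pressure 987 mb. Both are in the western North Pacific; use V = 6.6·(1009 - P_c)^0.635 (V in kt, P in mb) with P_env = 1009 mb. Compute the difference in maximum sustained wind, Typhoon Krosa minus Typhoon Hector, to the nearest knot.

Typhoon Krosa: ΔP = 110; V ≈ 6.6 × 110^0.635 ≈ 130.57 kt.
Typhoon Hector: ΔP = 22; V ≈ 6.6 × 22^0.635 ≈ 46.99 kt.
Difference ≈ 130.57 − 46.99 = 83.58 → 84 kt.

84 kt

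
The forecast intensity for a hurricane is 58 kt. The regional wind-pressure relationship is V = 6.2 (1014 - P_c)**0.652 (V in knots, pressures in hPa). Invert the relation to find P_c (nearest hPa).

983 hPa

ΔP = (V / 6.2)^(1/0.652) = (58/6.2)^1.534.
58/6.2 = 9.355; 9.355^1.534 ≈ 30.85 hPa.
P_c = 1014 − 30.85 = 983.15 ≈ 983 hPa.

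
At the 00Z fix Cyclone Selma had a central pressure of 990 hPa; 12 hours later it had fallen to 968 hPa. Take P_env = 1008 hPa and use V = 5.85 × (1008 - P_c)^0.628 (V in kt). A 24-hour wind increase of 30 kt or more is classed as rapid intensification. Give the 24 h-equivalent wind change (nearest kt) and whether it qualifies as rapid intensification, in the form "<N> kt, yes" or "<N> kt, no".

V₁: ΔP = 18, V ≈ 5.85 × 18^0.628 ≈ 35.93 kt.
V₂: ΔP = 40, V ≈ 5.85 × 40^0.628 ≈ 59.33 kt.
ΔV over 12 h = 23.40 kt → 24 h equivalent = 23.40 × 24/12 ≈ 46.80 kt.
47 kt ≥ 30 kt ⇒ rapid intensification.

47 kt, yes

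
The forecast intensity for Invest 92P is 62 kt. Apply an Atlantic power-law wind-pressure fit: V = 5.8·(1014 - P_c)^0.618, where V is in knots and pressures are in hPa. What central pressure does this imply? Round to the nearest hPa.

ΔP = (V / 5.8)^(1/0.618) = (62/5.8)^1.618.
62/5.8 = 10.690; 10.690^1.618 ≈ 46.24 hPa.
P_c = 1014 − 46.24 = 967.76 ≈ 968 hPa.

968 hPa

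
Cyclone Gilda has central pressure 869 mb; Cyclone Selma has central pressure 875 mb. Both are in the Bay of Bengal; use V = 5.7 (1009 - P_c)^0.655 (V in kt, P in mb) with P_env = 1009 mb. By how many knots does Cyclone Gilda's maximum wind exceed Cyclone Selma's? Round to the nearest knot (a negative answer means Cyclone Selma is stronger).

Cyclone Gilda: ΔP = 140; V ≈ 5.7 × 140^0.655 ≈ 145.07 kt.
Cyclone Selma: ΔP = 134; V ≈ 5.7 × 134^0.655 ≈ 140.97 kt.
Difference ≈ 145.07 − 140.97 = 4.10 → 4 kt.

4 kt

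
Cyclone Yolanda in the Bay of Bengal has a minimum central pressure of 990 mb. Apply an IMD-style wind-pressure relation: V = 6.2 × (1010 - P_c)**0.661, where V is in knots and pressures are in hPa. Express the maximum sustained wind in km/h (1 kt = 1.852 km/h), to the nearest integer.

ΔP = 1010 − 990 = 20 mb.
V ≈ 6.2 × 20^0.661 = 6.2 × 7.244 ≈ 44.913 kt.
44.913 × 1.852 ≈ 83.18 km/h → 83 km/h.

83 km/h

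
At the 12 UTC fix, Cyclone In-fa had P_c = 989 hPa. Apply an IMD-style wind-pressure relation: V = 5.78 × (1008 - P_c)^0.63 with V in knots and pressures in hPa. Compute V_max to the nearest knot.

ΔP = 1008 − 989 = 19 hPa.
19^0.63 ≈ 6.392.
V ≈ 5.78 × 6.392 ≈ 36.9 kt.

37 kt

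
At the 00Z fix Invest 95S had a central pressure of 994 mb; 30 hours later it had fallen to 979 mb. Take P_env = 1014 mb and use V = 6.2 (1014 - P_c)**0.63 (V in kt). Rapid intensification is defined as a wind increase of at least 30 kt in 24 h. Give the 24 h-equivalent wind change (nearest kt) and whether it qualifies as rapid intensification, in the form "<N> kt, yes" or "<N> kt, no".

V₁: ΔP = 20, V ≈ 6.2 × 20^0.63 ≈ 40.93 kt.
V₂: ΔP = 35, V ≈ 6.2 × 35^0.63 ≈ 58.23 kt.
ΔV over 30 h = 17.30 kt → 24 h equivalent = 17.30 × 24/30 ≈ 13.84 kt.
14 kt < 30 kt ⇒ not rapid intensification.

14 kt, no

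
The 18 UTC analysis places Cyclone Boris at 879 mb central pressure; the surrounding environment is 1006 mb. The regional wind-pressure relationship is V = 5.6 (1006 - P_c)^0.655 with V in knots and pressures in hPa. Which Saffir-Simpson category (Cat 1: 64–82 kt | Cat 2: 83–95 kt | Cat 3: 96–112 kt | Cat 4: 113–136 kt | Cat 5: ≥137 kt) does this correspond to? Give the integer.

4

ΔP = 1006 − 879 = 127 mb.
V ≈ 5.6 × 127^0.655 = 5.6 × 23.88 ≈ 134 kt.
134 kt falls in the Category 4 band.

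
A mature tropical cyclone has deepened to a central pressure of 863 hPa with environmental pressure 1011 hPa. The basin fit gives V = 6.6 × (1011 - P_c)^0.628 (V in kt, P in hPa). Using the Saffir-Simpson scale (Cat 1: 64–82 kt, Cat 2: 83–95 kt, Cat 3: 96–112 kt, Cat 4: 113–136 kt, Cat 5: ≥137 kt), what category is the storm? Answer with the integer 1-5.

ΔP = 1011 − 863 = 148 hPa.
V ≈ 6.6 × 148^0.628 = 6.6 × 23.06 ≈ 152 kt.
152 kt falls in the Category 5 band.

5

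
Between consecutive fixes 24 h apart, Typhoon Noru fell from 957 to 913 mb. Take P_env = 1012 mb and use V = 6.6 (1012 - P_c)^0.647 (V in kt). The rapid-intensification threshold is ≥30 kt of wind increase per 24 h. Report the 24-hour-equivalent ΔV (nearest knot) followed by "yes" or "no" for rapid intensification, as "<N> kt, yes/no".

V₁: ΔP = 55, V ≈ 6.6 × 55^0.647 ≈ 88.22 kt.
V₂: ΔP = 99, V ≈ 6.6 × 99^0.647 ≈ 129.04 kt.
ΔV over 24 h = 40.82 kt → 24 h equivalent = 40.82 × 24/24 ≈ 40.82 kt.
41 kt ≥ 30 kt ⇒ rapid intensification.

41 kt, yes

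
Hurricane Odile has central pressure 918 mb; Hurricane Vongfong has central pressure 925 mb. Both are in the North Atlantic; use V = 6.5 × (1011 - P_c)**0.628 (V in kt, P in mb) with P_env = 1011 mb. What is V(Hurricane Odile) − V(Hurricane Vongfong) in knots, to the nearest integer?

Hurricane Odile: ΔP = 93; V ≈ 6.5 × 93^0.628 ≈ 111.97 kt.
Hurricane Vongfong: ΔP = 86; V ≈ 6.5 × 86^0.628 ≈ 106.61 kt.
Difference ≈ 111.97 − 106.61 = 5.36 → 5 kt.

5 kt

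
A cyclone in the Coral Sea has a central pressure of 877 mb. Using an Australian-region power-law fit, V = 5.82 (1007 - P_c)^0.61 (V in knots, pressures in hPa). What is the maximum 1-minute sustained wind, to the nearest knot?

113 kt

ΔP = 1007 − 877 = 130 mb.
130^0.61 ≈ 19.476.
V ≈ 5.82 × 19.476 ≈ 113.4 kt.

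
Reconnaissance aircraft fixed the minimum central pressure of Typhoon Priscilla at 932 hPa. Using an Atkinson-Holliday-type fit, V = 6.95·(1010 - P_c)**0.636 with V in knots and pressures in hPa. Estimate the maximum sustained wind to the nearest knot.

111 kt

ΔP = 1010 − 932 = 78 hPa.
78^0.636 ≈ 15.972.
V ≈ 6.95 × 15.972 ≈ 111.0 kt.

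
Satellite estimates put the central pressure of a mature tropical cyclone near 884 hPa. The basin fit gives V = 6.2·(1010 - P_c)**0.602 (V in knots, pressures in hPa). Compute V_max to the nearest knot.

114 kt

ΔP = 1010 − 884 = 126 hPa.
126^0.602 ≈ 18.383.
V ≈ 6.2 × 18.383 ≈ 114.0 kt.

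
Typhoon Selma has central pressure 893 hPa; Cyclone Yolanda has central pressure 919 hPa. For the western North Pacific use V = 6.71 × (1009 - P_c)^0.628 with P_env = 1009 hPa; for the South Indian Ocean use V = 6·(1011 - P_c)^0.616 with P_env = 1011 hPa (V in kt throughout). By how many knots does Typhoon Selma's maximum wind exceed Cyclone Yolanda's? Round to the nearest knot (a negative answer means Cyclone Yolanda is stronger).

Typhoon Selma: ΔP = 116; V ≈ 6.71 × 116^0.628 ≈ 132.80 kt.
Cyclone Yolanda: ΔP = 92; V ≈ 6 × 92^0.616 ≈ 97.24 kt.
Difference ≈ 132.80 − 97.24 = 35.56 → 36 kt.

36 kt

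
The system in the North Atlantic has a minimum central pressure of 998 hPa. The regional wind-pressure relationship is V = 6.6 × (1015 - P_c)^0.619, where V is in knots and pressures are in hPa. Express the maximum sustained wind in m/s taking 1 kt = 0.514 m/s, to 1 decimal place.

ΔP = 1015 − 998 = 17 hPa.
V ≈ 6.6 × 17^0.619 = 6.6 × 5.776 ≈ 38.123 kt.
38.123 × 0.514 ≈ 19.60 m/s → 19.6 m/s.

19.6 m/s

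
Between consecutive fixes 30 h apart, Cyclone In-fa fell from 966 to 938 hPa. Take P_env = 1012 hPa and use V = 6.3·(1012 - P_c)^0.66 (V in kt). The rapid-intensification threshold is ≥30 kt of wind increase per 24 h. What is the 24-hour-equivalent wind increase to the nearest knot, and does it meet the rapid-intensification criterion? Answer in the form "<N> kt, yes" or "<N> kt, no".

23 kt, no

V₁: ΔP = 46, V ≈ 6.3 × 46^0.66 ≈ 78.84 kt.
V₂: ΔP = 74, V ≈ 6.3 × 74^0.66 ≈ 107.90 kt.
ΔV over 30 h = 29.06 kt → 24 h equivalent = 29.06 × 24/30 ≈ 23.25 kt.
23 kt < 30 kt ⇒ not rapid intensification.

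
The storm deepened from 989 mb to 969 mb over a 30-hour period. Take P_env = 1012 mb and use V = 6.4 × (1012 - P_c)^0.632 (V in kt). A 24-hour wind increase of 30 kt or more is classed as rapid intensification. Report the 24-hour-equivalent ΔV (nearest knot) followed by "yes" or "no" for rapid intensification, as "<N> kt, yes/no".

18 kt, no

V₁: ΔP = 23, V ≈ 6.4 × 23^0.632 ≈ 46.43 kt.
V₂: ΔP = 43, V ≈ 6.4 × 43^0.632 ≈ 68.95 kt.
ΔV over 30 h = 22.52 kt → 24 h equivalent = 22.52 × 24/30 ≈ 18.02 kt.
18 kt < 30 kt ⇒ not rapid intensification.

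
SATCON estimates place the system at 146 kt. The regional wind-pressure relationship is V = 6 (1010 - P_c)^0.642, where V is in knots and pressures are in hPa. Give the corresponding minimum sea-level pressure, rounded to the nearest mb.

866 mb

ΔP = (V / 6)^(1/0.642) = (146/6)^1.558.
146/6 = 24.333; 24.333^1.558 ≈ 144.28 mb.
P_c = 1010 − 144.28 = 865.72 ≈ 866 mb.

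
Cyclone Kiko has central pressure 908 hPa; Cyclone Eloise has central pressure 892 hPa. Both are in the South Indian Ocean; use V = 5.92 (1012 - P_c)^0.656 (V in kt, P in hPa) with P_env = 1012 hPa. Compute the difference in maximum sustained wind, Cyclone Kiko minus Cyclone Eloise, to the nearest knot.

Cyclone Kiko: ΔP = 104; V ≈ 5.92 × 104^0.656 ≈ 124.59 kt.
Cyclone Eloise: ΔP = 120; V ≈ 5.92 × 120^0.656 ≈ 136.86 kt.
Difference ≈ 124.59 − 136.86 = -12.27 → -12 kt.

-12 kt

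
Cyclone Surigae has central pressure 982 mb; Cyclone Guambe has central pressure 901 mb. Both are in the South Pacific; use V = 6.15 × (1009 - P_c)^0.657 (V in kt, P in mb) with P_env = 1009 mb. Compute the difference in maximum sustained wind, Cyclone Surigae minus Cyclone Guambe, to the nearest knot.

Cyclone Surigae: ΔP = 27; V ≈ 6.15 × 27^0.657 ≈ 53.61 kt.
Cyclone Guambe: ΔP = 108; V ≈ 6.15 × 108^0.657 ≈ 133.30 kt.
Difference ≈ 53.61 − 133.30 = -79.69 → -80 kt.

-80 kt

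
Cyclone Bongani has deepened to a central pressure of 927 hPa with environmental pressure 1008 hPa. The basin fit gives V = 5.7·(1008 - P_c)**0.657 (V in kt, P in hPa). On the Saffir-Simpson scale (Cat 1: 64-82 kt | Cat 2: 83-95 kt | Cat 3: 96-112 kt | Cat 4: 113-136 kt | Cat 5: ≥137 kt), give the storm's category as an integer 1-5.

ΔP = 1008 − 927 = 81 hPa.
V ≈ 5.7 × 81^0.657 = 5.7 × 17.94 ≈ 102 kt.
102 kt falls in the Category 3 band.

3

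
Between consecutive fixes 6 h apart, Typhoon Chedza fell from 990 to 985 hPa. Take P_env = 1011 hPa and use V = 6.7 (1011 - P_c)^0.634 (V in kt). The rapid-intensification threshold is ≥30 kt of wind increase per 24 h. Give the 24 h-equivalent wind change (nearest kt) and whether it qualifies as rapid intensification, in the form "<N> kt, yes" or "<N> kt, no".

V₁: ΔP = 21, V ≈ 6.7 × 21^0.634 ≈ 46.17 kt.
V₂: ΔP = 26, V ≈ 6.7 × 26^0.634 ≈ 52.86 kt.
ΔV over 6 h = 6.69 kt → 24 h equivalent = 6.69 × 24/6 ≈ 26.76 kt.
27 kt < 30 kt ⇒ not rapid intensification.

27 kt, no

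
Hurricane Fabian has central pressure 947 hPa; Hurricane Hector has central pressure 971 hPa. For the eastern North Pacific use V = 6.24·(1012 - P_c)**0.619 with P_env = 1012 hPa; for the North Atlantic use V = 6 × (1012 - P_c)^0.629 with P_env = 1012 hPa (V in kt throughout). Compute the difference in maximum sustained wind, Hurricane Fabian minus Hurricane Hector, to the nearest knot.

Hurricane Fabian: ΔP = 65; V ≈ 6.24 × 65^0.619 ≈ 82.68 kt.
Hurricane Hector: ΔP = 41; V ≈ 6 × 41^0.629 ≈ 62.03 kt.
Difference ≈ 82.68 − 62.03 = 20.65 → 21 kt.

21 kt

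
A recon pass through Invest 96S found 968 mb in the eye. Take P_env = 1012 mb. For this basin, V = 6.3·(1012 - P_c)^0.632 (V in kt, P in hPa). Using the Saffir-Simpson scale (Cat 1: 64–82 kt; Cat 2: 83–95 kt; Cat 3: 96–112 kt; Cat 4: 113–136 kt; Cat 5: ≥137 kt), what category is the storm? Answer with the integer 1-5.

ΔP = 1012 − 968 = 44 mb.
V ≈ 6.3 × 44^0.632 = 6.3 × 10.93 ≈ 69 kt.
69 kt falls in the Category 1 band.

1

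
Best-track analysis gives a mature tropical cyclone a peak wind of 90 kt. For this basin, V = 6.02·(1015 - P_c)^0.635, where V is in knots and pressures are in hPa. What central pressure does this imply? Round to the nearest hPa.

944 hPa

ΔP = (V / 6.02)^(1/0.635) = (90/6.02)^1.575.
90/6.02 = 14.950; 14.950^1.575 ≈ 70.77 hPa.
P_c = 1015 − 70.77 = 944.23 ≈ 944 hPa.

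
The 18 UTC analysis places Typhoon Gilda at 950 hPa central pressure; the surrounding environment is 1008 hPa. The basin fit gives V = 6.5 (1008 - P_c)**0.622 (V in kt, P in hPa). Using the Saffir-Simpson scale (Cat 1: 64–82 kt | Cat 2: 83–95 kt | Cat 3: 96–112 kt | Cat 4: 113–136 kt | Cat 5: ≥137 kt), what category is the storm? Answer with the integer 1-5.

ΔP = 1008 − 950 = 58 hPa.
V ≈ 6.5 × 58^0.622 = 6.5 × 12.50 ≈ 81 kt.
81 kt falls in the Category 1 band.

1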